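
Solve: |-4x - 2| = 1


An absolute value equation |expr| = 1 gives two cases:
Case 1: -4x - 2 = 1
  -4x = 3, so x = -3/4
Case 2: -4x - 2 = -1
  -4x = 1, so x = -1/4

x = -3/4, x = -1/4


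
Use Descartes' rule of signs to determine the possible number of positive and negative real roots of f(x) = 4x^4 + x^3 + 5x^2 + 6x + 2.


Descartes' rule of signs:

For positive roots, count sign changes in f(x) = 4x^4 + x^3 + 5x^2 + 6x + 2:
Signs of coefficients: +, +, +, +, +
Number of sign changes: 0
Possible positive real roots: 0

For negative roots, examine f(-x) = 4x^4 - x^3 + 5x^2 - 6x + 2:
Signs of coefficients: +, -, +, -, +
Number of sign changes: 4
Possible negative real roots: 4, 2, 0

Positive roots: 0; Negative roots: 4 or 2 or 0


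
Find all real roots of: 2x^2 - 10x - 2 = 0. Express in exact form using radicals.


Using the quadratic formula: x = (-b ± sqrt(b^2 - 4ac)) / (2a)
Here a = 2, b = -10, c = -2
Discriminant = b^2 - 4ac = (-10)^2 - 4(2)(-2) = 100 + 16 = 116
Since discriminant = 116 > 0, there are two real roots.
x = (10 ± 2*sqrt(29)) / 4
Simplifying: x = (5 ± sqrt(29)) / 2
Numerically: x ≈ 5.1926 or x ≈ -0.1926

x = (5 + sqrt(29)) / 2 or x = (5 - sqrt(29)) / 2


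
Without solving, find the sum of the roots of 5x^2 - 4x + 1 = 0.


By Vieta's formulas for ax^2 + bx + c = 0:
  Sum of roots = -b/a
  Product of roots = c/a

Here a = 5, b = -4, c = 1
Sum = -(-4)/5 = 4/5
Product = 1/5 = 1/5

Sum = 4/5


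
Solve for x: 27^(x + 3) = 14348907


Express both sides with the same base.
14348907 = 27^5
Since the bases match, equate exponents: x + 3 = 5
So x = 5 - (3) = 2

x = 2


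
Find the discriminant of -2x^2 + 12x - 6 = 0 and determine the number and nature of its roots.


For ax^2 + bx + c = 0, discriminant D = b^2 - 4ac
Here a = -2, b = 12, c = -6
D = (12)^2 - 4(-2)(-6) = 144 - 48 = 96

D = 96 > 0 but not a perfect square
The equation has 2 distinct real irrational roots.

Discriminant = 96, 2 distinct real irrational roots


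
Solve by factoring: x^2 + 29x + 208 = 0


We need two numbers that multiply to 208 and add to 29.
Those numbers are 16 and 13 (since 16 * 13 = 208 and 16 + 13 = 29).
So x^2 + 29x + 208 = (x + 16)(x + 13) = 0
Setting each factor to zero: x = -16 or x = -13

x = -16, x = -13


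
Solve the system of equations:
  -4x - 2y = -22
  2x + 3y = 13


Using Cramer's rule:
Determinant D = (-4)(3) - (2)(-2) = -12 + 4 = -8
Dx = (-22)(3) - (13)(-2) = -66 + 26 = -40
Dy = (-4)(13) - (2)(-22) = -52 + 44 = -8
x = Dx/D = -40/-8 = 5
y = Dy/D = -8/-8 = 1

x = 5, y = 1


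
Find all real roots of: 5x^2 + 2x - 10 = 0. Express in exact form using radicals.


Using the quadratic formula: x = (-b ± sqrt(b^2 - 4ac)) / (2a)
Here a = 5, b = 2, c = -10
Discriminant = b^2 - 4ac = 2^2 - 4(5)(-10) = 4 + 200 = 204
Since discriminant = 204 > 0, there are two real roots.
x = (-2 ± 2*sqrt(51)) / 10
Simplifying: x = (-1 ± sqrt(51)) / 5
Numerically: x ≈ 1.2283 or x ≈ -1.6283

x = (-1 + sqrt(51)) / 5 or x = (-1 - sqrt(51)) / 5


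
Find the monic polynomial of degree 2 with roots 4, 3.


A monic polynomial with roots 4, 3 is:
p(x) = (x - 4)(x - 3)
After multiplying by (x - 4): x - 4
After multiplying by (x - 3): x^2 - 7x + 12

x^2 - 7x + 12


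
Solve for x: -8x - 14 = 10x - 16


Starting with: -8x - 14 = 10x - 16
Move all x terms to left: (-8 - 10)x = -16 + 14
Simplify: -18x = -2
Divide both sides by -18: x = 1/9

x = 1/9


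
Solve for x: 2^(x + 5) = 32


Express both sides with the same base.
32 = 2^5
Since the bases match, equate exponents: x + 5 = 5
So x = 5 - (5) = 0

x = 0


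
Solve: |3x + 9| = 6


An absolute value equation |expr| = 6 gives two cases:
Case 1: 3x + 9 = 6
  3x = -3, so x = -1
Case 2: 3x + 9 = -6
  3x = -15, so x = -5

x = -5, x = -1


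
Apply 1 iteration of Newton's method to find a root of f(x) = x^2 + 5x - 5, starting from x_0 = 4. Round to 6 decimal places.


Newton's method: x_(n+1) = x_n - f(x_n)/f'(x_n)
f(x) = x^2 + 5x - 5
f'(x) = 2x + 5

Iteration 1:
  f(4.000000) = 31.000000
  f'(4.000000) = 13.000000
  x_1 = 4.000000 - (31.000000)/(13.000000) = 1.615385

x_1 = 1.615385


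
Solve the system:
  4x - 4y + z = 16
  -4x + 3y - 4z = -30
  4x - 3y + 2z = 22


Using Cramer's rule. Expand each determinant along the first row.
D  = 4*[3*2 - (-4)*(-3)] - (-4)*[(-4)*2 - (-4)*4] + 1*[(-4)*(-3) - 3*4]
  = 4*(-6) - (-4)*(8) + 1*(0) = 8
Dx = 16*[3*2 - (-4)*(-3)] - (-4)*[(-30)*2 - (-4)*22] + 1*[(-30)*(-3) - 3*22]
  = 16*(-6) - (-4)*(28) + 1*(24) = 40
Dy = 4*[(-30)*2 - (-4)*22] - 16*[(-4)*2 - (-4)*4] + 1*[(-4)*22 - (-30)*4]
  = 4*(28) - 16*(8) + 1*(32) = 16
Dz = 4*[3*22 - (-30)*(-3)] - (-4)*[(-4)*22 - (-30)*4] + 16*[(-4)*(-3) - 3*4]
  = 4*(-24) - (-4)*(32) + 16*(0) = 32
x = Dx/D = 40/8 = 5, y = Dy/D = 16/8 = 2, z = Dz/D = 32/8 = 4
Check eq1: (4)(5) + (-4)(2) + (1)(4) = 16 = 16 ✓
Check eq2: (-4)(5) + (3)(2) + (-4)(4) = -30 = -30 ✓
Check eq3: (4)(5) + (-3)(2) + (2)(4) = 22 = 22 ✓

x = 5, y = 2, z = 4


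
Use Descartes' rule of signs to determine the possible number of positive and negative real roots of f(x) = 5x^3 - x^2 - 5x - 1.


Descartes' rule of signs:

For positive roots, count sign changes in f(x) = 5x^3 - x^2 - 5x - 1:
Signs of coefficients: +, -, -, -
Number of sign changes: 1
Possible positive real roots: 1

For negative roots, examine f(-x) = -5x^3 - x^2 + 5x - 1:
Signs of coefficients: -, -, +, -
Number of sign changes: 2
Possible negative real roots: 2, 0

Positive roots: 1; Negative roots: 2 or 0


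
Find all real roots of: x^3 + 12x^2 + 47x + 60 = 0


Let p(x) = x^3 + 12x^2 + 47x + 60. By the rational root theorem (leading coefficient 1), any rational root is an integer divisor of 60: try ±1, ±2, ... in turn.
Test x = 1: value = 120 ≠ 0.
Test x = -1: value = 24 ≠ 0.
Test x = 2: value = 210 ≠ 0.
Test x = -2: value = 6 ≠ 0.
Test x = 3: value = 336 ≠ 0.
Test x = -3: value = 0 ✓, so (x + 3) is a factor.
Synthetic division by (x + 3): bring down 1; 1(-3) + 12 = 9; 9(-3) + 47 = 20; 20(-3) + 60 = 0 → quotient x^2 + 9x + 20, remainder 0.
Solve the quadratic x^2 + 9x + 20 = 0: discriminant = 9^2 - 4(1)(20) = 81 - 80 = 1.
sqrt(1) = 1, so x = (-9 ± 1)/2: x = -4 or x = -5.

x = -5, x = -4, x = -3


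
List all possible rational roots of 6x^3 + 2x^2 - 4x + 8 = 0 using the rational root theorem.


Rational root theorem: possible roots are ±p/q where:
  p divides the constant term (8): p ∈ {1, 2, 4, 8}
  q divides the leading coefficient (6): q ∈ {1, 2, 3, 6}

All possible rational roots: -8, -4, -8/3, -2, -4/3, -1, -2/3, -1/2, -1/3, -1/6, 1/6, 1/3, 1/2, 2/3, 1, 4/3, 2, 8/3, 4, 8

-8, -4, -8/3, -2, -4/3, -1, -2/3, -1/2, -1/3, -1/6, 1/6, 1/3, 1/2, 2/3, 1, 4/3, 2, 8/3, 4, 8


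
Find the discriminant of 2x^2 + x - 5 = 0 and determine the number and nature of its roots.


For ax^2 + bx + c = 0, discriminant D = b^2 - 4ac
Here a = 2, b = 1, c = -5
D = (1)^2 - 4(2)(-5) = 1 + 40 = 41

D = 41 > 0 but not a perfect square
The equation has 2 distinct real irrational roots.

Discriminant = 41, 2 distinct real irrational roots


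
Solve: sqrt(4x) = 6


Square both sides: 4x = 6^2 = 36
4x = 36 - 0 = 36
x = 9
Check: sqrt(4*9 + 0) = sqrt(36) = 6 ✓

x = 9


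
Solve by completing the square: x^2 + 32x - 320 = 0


Start: x^2 + 32x - 320 = 0
Move constant: x^2 + 32x = 320
Half of 32 is 16, squared is 256
Add 256 to both sides: x^2 + 32x + 256 = 576
(x + 16)^2 = 576
x + 16 = ±24
x = -16 + 24 = 8 or x = -16 - 24 = -40

x = -40, x = 8


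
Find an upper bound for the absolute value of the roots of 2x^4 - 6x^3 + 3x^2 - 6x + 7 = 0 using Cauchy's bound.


Cauchy's bound: all roots r satisfy |r| <= 1 + max(|a_i/a_n|) for i = 0,...,n-1
where a_n is the leading coefficient.

Coefficients: [2, -6, 3, -6, 7]
Leading coefficient a_n = 2
Ratios |a_i/a_n|: 3, 3/2, 3, 7/2
Maximum ratio: 7/2
Cauchy's bound: |r| <= 1 + 7/2 = 9/2

Upper bound = 9/2


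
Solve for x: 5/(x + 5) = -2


Multiply both sides by (x + 5): 5 = -2(x + 5)
Distribute: 5 = -2x - 10
-2x = 5 + 10 = 15
x = -15/2

x = -15/2


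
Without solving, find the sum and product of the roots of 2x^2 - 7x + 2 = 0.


By Vieta's formulas for ax^2 + bx + c = 0:
  Sum of roots = -b/a
  Product of roots = c/a

Here a = 2, b = -7, c = 2
Sum = -(-7)/2 = 7/2
Product = 2/2 = 1

Sum = 7/2, Product = 1


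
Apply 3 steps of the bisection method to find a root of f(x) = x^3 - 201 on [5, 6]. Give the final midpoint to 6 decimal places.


f(x) = x^3 - 201
f(5) = -76 < 0
f(6) = 15 > 0

Step 1: midpoint = (5.000000 + 6.000000)/2 = 5.500000
  f(5.500000) = -34.625000
  f(mid) < 0, so root is in [5.500000, 6.000000]

Step 2: midpoint = (5.500000 + 6.000000)/2 = 5.750000
  f(5.750000) = -10.890625
  f(mid) < 0, so root is in [5.750000, 6.000000]

Step 3: midpoint = (5.750000 + 6.000000)/2 = 5.875000
  f(5.875000) = 1.779297
  f(mid) > 0, so root is in [5.750000, 5.875000]

midpoint = 5.875000


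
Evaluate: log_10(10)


We need the exponent such that 10^? = 10
10^1 = 10
Therefore log_10(10) = 1

1


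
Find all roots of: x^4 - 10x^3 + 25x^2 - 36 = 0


Let p(x) = x^4 - 10x^3 + 25x^2 - 36. By the rational root theorem (leading coefficient 1), any rational root is an integer divisor of 36: try ±1, ±2, ... in turn.
Test x = 1: value = -20 ≠ 0.
Test x = -1: value = 0 ✓, so (x + 1) is a factor.
Synthetic division by (x + 1): bring down 1; 1(-1) - 10 = -11; (-11)(-1) + 25 = 36; 36(-1) + 0 = -36; (-36)(-1) - 36 = 0 → quotient x^3 - 11x^2 + 36x - 36, remainder 0.
Continue with the quotient x^3 - 11x^2 + 36x - 36 (candidates must divide 36; re-test x = -1 first in case it repeats).
Test x = -1: value = -84 ≠ 0.
Test x = 2: value = 0 ✓, so (x - 2) is a factor.
Synthetic division by (x - 2): bring down 1; 1(2) - 11 = -9; (-9)(2) + 36 = 18; 18(2) - 36 = 0 → quotient x^2 - 9x + 18, remainder 0.
Solve the quadratic x^2 - 9x + 18 = 0: discriminant = (-9)^2 - 4(1)(18) = 81 - 72 = 9.
sqrt(9) = 3, so x = (9 ± 3)/2: x = 6 or x = 3.
Collecting all roots found:

x = -1, x = 2, x = 3, x = 6


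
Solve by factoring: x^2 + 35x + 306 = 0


We need two numbers that multiply to 306 and add to 35.
Those numbers are 18 and 17 (since 18 * 17 = 306 and 18 + 17 = 35).
So x^2 + 35x + 306 = (x + 18)(x + 17) = 0
Setting each factor to zero: x = -18 or x = -17

x = -18, x = -17


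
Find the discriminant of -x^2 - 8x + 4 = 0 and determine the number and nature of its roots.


For ax^2 + bx + c = 0, discriminant D = b^2 - 4ac
Here a = -1, b = -8, c = 4
D = (-8)^2 - 4(-1)(4) = 64 + 16 = 80

D = 80 > 0 but not a perfect square
The equation has 2 distinct real irrational roots.

Discriminant = 80, 2 distinct real irrational roots


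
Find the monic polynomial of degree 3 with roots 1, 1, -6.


A monic polynomial with roots 1, 1, -6 is:
p(x) = (x - 1)(x - 1)(x + 6)
After multiplying by (x - 1): x - 1
After multiplying by (x - 1): x^2 - 2x + 1
After multiplying by (x + 6): x^3 + 4x^2 - 11x + 6

x^3 + 4x^2 - 11x + 6


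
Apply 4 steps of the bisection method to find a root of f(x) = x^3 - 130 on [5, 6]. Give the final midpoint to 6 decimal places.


f(x) = x^3 - 130
f(5) = -5 < 0
f(6) = 86 > 0

Step 1: midpoint = (5.000000 + 6.000000)/2 = 5.500000
  f(5.500000) = 36.375000
  f(mid) > 0, so root is in [5.000000, 5.500000]

Step 2: midpoint = (5.000000 + 5.500000)/2 = 5.250000
  f(5.250000) = 14.703125
  f(mid) > 0, so root is in [5.000000, 5.250000]

Step 3: midpoint = (5.000000 + 5.250000)/2 = 5.125000
  f(5.125000) = 4.611328
  f(mid) > 0, so root is in [5.000000, 5.125000]

Step 4: midpoint = (5.000000 + 5.125000)/2 = 5.062500
  f(5.062500) = -0.253662
  f(mid) < 0, so root is in [5.062500, 5.125000]

midpoint = 5.062500


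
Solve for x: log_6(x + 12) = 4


Convert to exponential form: x + 12 = 6^4 = 1296
x = 1296 - 12 = 1284
Check: log_6(1284 + 12) = log_6(1296) = log_6(1296) = 4 ✓

x = 1284


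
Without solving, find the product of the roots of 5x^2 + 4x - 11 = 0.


By Vieta's formulas for ax^2 + bx + c = 0:
  Sum of roots = -b/a
  Product of roots = c/a

Here a = 5, b = 4, c = -11
Sum = -(4)/5 = -4/5
Product = -11/5 = -11/5

Product = -11/5


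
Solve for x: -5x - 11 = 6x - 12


Starting with: -5x - 11 = 6x - 12
Move all x terms to left: (-5 - 6)x = -12 + 11
Simplify: -11x = -1
Divide both sides by -11: x = 1/11

x = 1/11


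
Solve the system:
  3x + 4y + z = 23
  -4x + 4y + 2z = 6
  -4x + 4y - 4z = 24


Using Cramer's rule. Expand each determinant along the first row.
D  = 3*[4*(-4) - 2*4] - 4*[(-4)*(-4) - 2*(-4)] + 1*[(-4)*4 - 4*(-4)]
  = 3*(-24) - 4*(24) + 1*(0) = -168
Dx = 23*[4*(-4) - 2*4] - 4*[6*(-4) - 2*24] + 1*[6*4 - 4*24]
  = 23*(-24) - 4*(-72) + 1*(-72) = -336
Dy = 3*[6*(-4) - 2*24] - 23*[(-4)*(-4) - 2*(-4)] + 1*[(-4)*24 - 6*(-4)]
  = 3*(-72) - 23*(24) + 1*(-72) = -840
Dz = 3*[4*24 - 6*4] - 4*[(-4)*24 - 6*(-4)] + 23*[(-4)*4 - 4*(-4)]
  = 3*(72) - 4*(-72) + 23*(0) = 504
x = Dx/D = -336/-168 = 2, y = Dy/D = -840/-168 = 5, z = Dz/D = 504/-168 = -3
Check eq1: (3)(2) + (4)(5) + (1)(-3) = 23 = 23 ✓
Check eq2: (-4)(2) + (4)(5) + (2)(-3) = 6 = 6 ✓
Check eq3: (-4)(2) + (4)(5) + (-4)(-3) = 24 = 24 ✓

x = 2, y = 5, z = -3


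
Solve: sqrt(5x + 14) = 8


Square both sides: 5x + 14 = 8^2 = 64
5x = 64 - 14 = 50
x = 10
Check: sqrt(5*10 + 14) = sqrt(64) = 8 ✓

x = 10


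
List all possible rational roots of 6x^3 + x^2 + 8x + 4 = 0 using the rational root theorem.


Rational root theorem: possible roots are ±p/q where:
  p divides the constant term (4): p ∈ {1, 2, 4}
  q divides the leading coefficient (6): q ∈ {1, 2, 3, 6}

All possible rational roots: -4, -2, -4/3, -1, -2/3, -1/2, -1/3, -1/6, 1/6, 1/3, 1/2, 2/3, 1, 4/3, 2, 4

-4, -2, -4/3, -1, -2/3, -1/2, -1/3, -1/6, 1/6, 1/3, 1/2, 2/3, 1, 4/3, 2, 4


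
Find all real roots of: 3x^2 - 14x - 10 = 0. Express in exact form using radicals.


Using the quadratic formula: x = (-b ± sqrt(b^2 - 4ac)) / (2a)
Here a = 3, b = -14, c = -10
Discriminant = b^2 - 4ac = (-14)^2 - 4(3)(-10) = 196 + 120 = 316
Since discriminant = 316 > 0, there are two real roots.
x = (14 ± 2*sqrt(79)) / 6
Simplifying: x = (7 ± sqrt(79)) / 3
Numerically: x ≈ 5.2961 or x ≈ -0.6294

x = (7 + sqrt(79)) / 3 or x = (7 - sqrt(79)) / 3


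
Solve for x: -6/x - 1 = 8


Subtract -1 from both sides: -6/x = 9
Multiply both sides by x: -6 = 9 * x
Divide by 9: x = -2/3

x = -2/3


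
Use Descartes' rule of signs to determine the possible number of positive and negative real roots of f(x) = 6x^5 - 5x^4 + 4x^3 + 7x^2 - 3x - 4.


Descartes' rule of signs:

For positive roots, count sign changes in f(x) = 6x^5 - 5x^4 + 4x^3 + 7x^2 - 3x - 4:
Signs of coefficients: +, -, +, +, -, -
Number of sign changes: 3
Possible positive real roots: 3, 1

For negative roots, examine f(-x) = -6x^5 - 5x^4 - 4x^3 + 7x^2 + 3x - 4:
Signs of coefficients: -, -, -, +, +, -
Number of sign changes: 2
Possible negative real roots: 2, 0

Positive roots: 3 or 1; Negative roots: 2 or 0


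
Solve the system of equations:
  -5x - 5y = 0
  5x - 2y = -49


Using Cramer's rule:
Determinant D = (-5)(-2) - (5)(-5) = 10 + 25 = 35
Dx = (0)(-2) - (-49)(-5) = 0 - 245 = -245
Dy = (-5)(-49) - (5)(0) = 245 - 0 = 245
x = Dx/D = -245/35 = -7
y = Dy/D = 245/35 = 7

x = -7, y = 7


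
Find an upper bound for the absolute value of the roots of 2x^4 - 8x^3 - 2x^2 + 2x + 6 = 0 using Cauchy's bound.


Cauchy's bound: all roots r satisfy |r| <= 1 + max(|a_i/a_n|) for i = 0,...,n-1
where a_n is the leading coefficient.

Coefficients: [2, -8, -2, 2, 6]
Leading coefficient a_n = 2
Ratios |a_i/a_n|: 4, 1, 1, 3
Maximum ratio: 4
Cauchy's bound: |r| <= 1 + 4 = 5

Upper bound = 5


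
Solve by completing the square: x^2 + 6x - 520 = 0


Start: x^2 + 6x - 520 = 0
Move constant: x^2 + 6x = 520
Half of 6 is 3, squared is 9
Add 9 to both sides: x^2 + 6x + 9 = 529
(x + 3)^2 = 529
x + 3 = ±23
x = -3 + 23 = 20 or x = -3 - 23 = -26

x = -26, x = 20


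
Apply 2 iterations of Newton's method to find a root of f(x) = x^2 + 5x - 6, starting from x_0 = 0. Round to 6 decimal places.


Newton's method: x_(n+1) = x_n - f(x_n)/f'(x_n)
f(x) = x^2 + 5x - 6
f'(x) = 2x + 5

Iteration 1:
  f(0.000000) = -6.000000
  f'(0.000000) = 5.000000
  x_1 = 0.000000 - (-6.000000)/(5.000000) = 1.200000

Iteration 2:
  f(1.200000) = 1.440000
  f'(1.200000) = 7.400000
  x_2 = 1.200000 - (1.440000)/(7.400000) = 1.005405

x_2 = 1.005405


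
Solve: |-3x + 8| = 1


An absolute value equation |expr| = 1 gives two cases:
Case 1: -3x + 8 = 1
  -3x = -7, so x = 7/3
Case 2: -3x + 8 = -1
  -3x = -9, so x = 3

x = 7/3, x = 3


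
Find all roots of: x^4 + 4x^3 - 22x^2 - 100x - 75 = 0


Let p(x) = x^4 + 4x^3 - 22x^2 - 100x - 75. By the rational root theorem (leading coefficient 1), any rational root is an integer divisor of 75: try ±1, ±2, ... in turn.
Test x = 1: value = -192 ≠ 0.
Test x = -1: value = 0 ✓, so (x + 1) is a factor.
Synthetic division by (x + 1): bring down 1; 1(-1) + 4 = 3; 3(-1) - 22 = -25; (-25)(-1) - 100 = -75; (-75)(-1) - 75 = 0 → quotient x^3 + 3x^2 - 25x - 75, remainder 0.
Continue with the quotient x^3 + 3x^2 - 25x - 75 (candidates must divide 75; re-test x = -1 first in case it repeats).
Test x = -1: value = -48 ≠ 0.
Test x = 3: value = -96 ≠ 0.
Test x = -3: value = 0 ✓, so (x + 3) is a factor.
Synthetic division by (x + 3): bring down 1; 1(-3) + 3 = 0; 0(-3) - 25 = -25; (-25)(-3) - 75 = 0 → quotient x^2 - 25, remainder 0.
Solve the quadratic x^2 - 25 = 0: discriminant = 0^2 - 4(1)(-25) = 0 + 100 = 100.
sqrt(100) = 10, so x = (0 ± 10)/2: x = 5 or x = -5.
Collecting all roots found:

x = -5, x = -3, x = -1, x = 5


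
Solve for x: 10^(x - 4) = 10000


Express both sides with the same base.
10000 = 10^4
Since the bases match, equate exponents: x - 4 = 4
So x = 4 - (-4) = 8

x = 8


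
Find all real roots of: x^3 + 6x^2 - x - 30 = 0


Let p(x) = x^3 + 6x^2 - x - 30. By the rational root theorem (leading coefficient 1), any rational root is an integer divisor of 30: try ±1, ±2, ... in turn.
Test x = 1: value = -24 ≠ 0.
Test x = -1: value = -24 ≠ 0.
Test x = 2: value = 0 ✓, so (x - 2) is a factor.
Synthetic division by (x - 2): bring down 1; 1(2) + 6 = 8; 8(2) - 1 = 15; 15(2) - 30 = 0 → quotient x^2 + 8x + 15, remainder 0.
Solve the quadratic x^2 + 8x + 15 = 0: discriminant = 8^2 - 4(1)(15) = 64 - 60 = 4.
sqrt(4) = 2, so x = (-8 ± 2)/2: x = -3 or x = -5.

x = -5, x = -3, x = 2


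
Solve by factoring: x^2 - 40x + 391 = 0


We need two numbers that multiply to 391 and add to -40.
Those numbers are -23 and -17 (since (-23) * (-17) = 391 and (-23) + (-17) = -40).
So x^2 - 40x + 391 = (x - 23)(x - 17) = 0
Setting each factor to zero: x = 23 or x = 17

x = 17, x = 23


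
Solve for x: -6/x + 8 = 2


Subtract 8 from both sides: -6/x = -6
Multiply both sides by x: -6 = -6 * x
Divide by -6: x = 1

x = 1


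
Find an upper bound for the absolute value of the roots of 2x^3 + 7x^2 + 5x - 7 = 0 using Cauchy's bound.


Cauchy's bound: all roots r satisfy |r| <= 1 + max(|a_i/a_n|) for i = 0,...,n-1
where a_n is the leading coefficient.

Coefficients: [2, 7, 5, -7]
Leading coefficient a_n = 2
Ratios |a_i/a_n|: 7/2, 5/2, 7/2
Maximum ratio: 7/2
Cauchy's bound: |r| <= 1 + 7/2 = 9/2

Upper bound = 9/2


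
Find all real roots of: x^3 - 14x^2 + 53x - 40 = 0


Let p(x) = x^3 - 14x^2 + 53x - 40. By the rational root theorem (leading coefficient 1), any rational root is an integer divisor of 40: try ±1, ±2, ... in turn.
Test x = 1: value = 0 ✓, so (x - 1) is a factor.
Synthetic division by (x - 1): bring down 1; 1(1) - 14 = -13; (-13)(1) + 53 = 40; 40(1) - 40 = 0 → quotient x^2 - 13x + 40, remainder 0.
Solve the quadratic x^2 - 13x + 40 = 0: discriminant = (-13)^2 - 4(1)(40) = 169 - 160 = 9.
sqrt(9) = 3, so x = (13 ± 3)/2: x = 8 or x = 5.

x = 1, x = 5, x = 8


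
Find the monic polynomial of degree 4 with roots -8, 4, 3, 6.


A monic polynomial with roots -8, 4, 3, 6 is:
p(x) = (x + 8)(x - 4)(x - 3)(x - 6)
After multiplying by (x + 8): x + 8
After multiplying by (x - 4): x^2 + 4x - 32
After multiplying by (x - 3): x^3 + x^2 - 44x + 96
After multiplying by (x - 6): x^4 - 5x^3 - 50x^2 + 360x - 576

x^4 - 5x^3 - 50x^2 + 360x - 576


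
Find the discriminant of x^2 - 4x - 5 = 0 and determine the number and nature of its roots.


For ax^2 + bx + c = 0, discriminant D = b^2 - 4ac
Here a = 1, b = -4, c = -5
D = (-4)^2 - 4(1)(-5) = 16 + 20 = 36

D = 36 > 0 and is a perfect square (sqrt = 6)
The equation has 2 distinct real rational roots.

Discriminant = 36, 2 distinct real rational roots


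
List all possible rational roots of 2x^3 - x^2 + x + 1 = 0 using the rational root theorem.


Rational root theorem: possible roots are ±p/q where:
  p divides the constant term (1): p ∈ {1}
  q divides the leading coefficient (2): q ∈ {1, 2}

All possible rational roots: -1, -1/2, 1/2, 1

-1, -1/2, 1/2, 1


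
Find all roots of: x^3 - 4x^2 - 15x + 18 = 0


Let p(x) = x^3 - 4x^2 - 15x + 18. By the rational root theorem (leading coefficient 1), any rational root is an integer divisor of 18: try ±1, ±2, ... in turn.
Test x = 1: value = 0 ✓, so (x - 1) is a factor.
Synthetic division by (x - 1): bring down 1; 1(1) - 4 = -3; (-3)(1) - 15 = -18; (-18)(1) + 18 = 0 → quotient x^2 - 3x - 18, remainder 0.
Solve the quadratic x^2 - 3x - 18 = 0: discriminant = (-3)^2 - 4(1)(-18) = 9 + 72 = 81.
sqrt(81) = 9, so x = (3 ± 9)/2: x = 6 or x = -3.
Collecting all roots found:

x = -3, x = 1, x = 6


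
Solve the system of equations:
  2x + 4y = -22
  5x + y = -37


Using Cramer's rule:
Determinant D = (2)(1) - (5)(4) = 2 - 20 = -18
Dx = (-22)(1) - (-37)(4) = -22 + 148 = 126
Dy = (2)(-37) - (5)(-22) = -74 + 110 = 36
x = Dx/D = 126/-18 = -7
y = Dy/D = 36/-18 = -2

x = -7, y = -2


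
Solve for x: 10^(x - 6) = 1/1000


Express both sides with the same base.
1/1000 = 10^(-3)
Since the bases match, equate exponents: x - 6 = -3
So x = -3 - (-6) = 3

x = 3


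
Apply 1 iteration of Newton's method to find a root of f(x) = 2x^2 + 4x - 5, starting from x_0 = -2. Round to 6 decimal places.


Newton's method: x_(n+1) = x_n - f(x_n)/f'(x_n)
f(x) = 2x^2 + 4x - 5
f'(x) = 4x + 4

Iteration 1:
  f(-2.000000) = -5.000000
  f'(-2.000000) = -4.000000
  x_1 = -2.000000 - (-5.000000)/(-4.000000) = -3.250000

x_1 = -3.250000


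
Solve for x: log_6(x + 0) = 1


Convert to exponential form: x + 0 = 6^1 = 6
x = 6 - 0 = 6
Check: log_6(6 + 0) = log_6(6) = log_6(6) = 1 ✓

x = 6


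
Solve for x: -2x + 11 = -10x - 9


Starting with: -2x + 11 = -10x - 9
Move all x terms to left: (-2 + 10)x = -9 - 11
Simplify: 8x = -20
Divide both sides by 8: x = -5/2

x = -5/2


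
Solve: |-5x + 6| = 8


An absolute value equation |expr| = 8 gives two cases:
Case 1: -5x + 6 = 8
  -5x = 2, so x = -2/5
Case 2: -5x + 6 = -8
  -5x = -14, so x = 14/5

x = -2/5, x = 14/5


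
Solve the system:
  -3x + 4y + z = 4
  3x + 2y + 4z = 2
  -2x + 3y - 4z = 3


Using Cramer's rule. Expand each determinant along the first row.
D  = (-3)*[2*(-4) - 4*3] - 4*[3*(-4) - 4*(-2)] + 1*[3*3 - 2*(-2)]
  = (-3)*(-20) - 4*(-4) + 1*(13) = 89
Dx = 4*[2*(-4) - 4*3] - 4*[2*(-4) - 4*3] + 1*[2*3 - 2*3]
  = 4*(-20) - 4*(-20) + 1*(0) = 0
Dy = (-3)*[2*(-4) - 4*3] - 4*[3*(-4) - 4*(-2)] + 1*[3*3 - 2*(-2)]
  = (-3)*(-20) - 4*(-4) + 1*(13) = 89
Dz = (-3)*[2*3 - 2*3] - 4*[3*3 - 2*(-2)] + 4*[3*3 - 2*(-2)]
  = (-3)*(0) - 4*(13) + 4*(13) = 0
x = Dx/D = 0/89 = 0, y = Dy/D = 89/89 = 1, z = Dz/D = 0/89 = 0
Check eq1: (-3)(0) + (4)(1) + (1)(0) = 4 = 4 ✓
Check eq2: (3)(0) + (2)(1) + (4)(0) = 2 = 2 ✓
Check eq3: (-2)(0) + (3)(1) + (-4)(0) = 3 = 3 ✓

x = 0, y = 1, z = 0


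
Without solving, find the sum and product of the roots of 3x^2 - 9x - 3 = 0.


By Vieta's formulas for ax^2 + bx + c = 0:
  Sum of roots = -b/a
  Product of roots = c/a

Here a = 3, b = -9, c = -3
Sum = -(-9)/3 = 3
Product = -3/3 = -1

Sum = 3, Product = -1


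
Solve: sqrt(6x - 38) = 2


Square both sides: 6x - 38 = 2^2 = 4
6x = 4 + 38 = 42
x = 7
Check: sqrt(6*7 - 38) = sqrt(4) = 2 ✓

x = 7


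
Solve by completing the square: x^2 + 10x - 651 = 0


Start: x^2 + 10x - 651 = 0
Move constant: x^2 + 10x = 651
Half of 10 is 5, squared is 25
Add 25 to both sides: x^2 + 10x + 25 = 676
(x + 5)^2 = 676
x + 5 = ±26
x = -5 + 26 = 21 or x = -5 - 26 = -31

x = -31, x = 21


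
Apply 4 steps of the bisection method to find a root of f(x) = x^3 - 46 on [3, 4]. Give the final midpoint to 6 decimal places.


f(x) = x^3 - 46
f(3) = -19 < 0
f(4) = 18 > 0

Step 1: midpoint = (3.000000 + 4.000000)/2 = 3.500000
  f(3.500000) = -3.125000
  f(mid) < 0, so root is in [3.500000, 4.000000]

Step 2: midpoint = (3.500000 + 4.000000)/2 = 3.750000
  f(3.750000) = 6.734375
  f(mid) > 0, so root is in [3.500000, 3.750000]

Step 3: midpoint = (3.500000 + 3.750000)/2 = 3.625000
  f(3.625000) = 1.634766
  f(mid) > 0, so root is in [3.500000, 3.625000]

Step 4: midpoint = (3.500000 + 3.625000)/2 = 3.562500
  f(3.562500) = -0.786865
  f(mid) < 0, so root is in [3.562500, 3.625000]

midpoint = 3.562500


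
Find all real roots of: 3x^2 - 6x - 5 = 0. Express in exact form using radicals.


Using the quadratic formula: x = (-b ± sqrt(b^2 - 4ac)) / (2a)
Here a = 3, b = -6, c = -5
Discriminant = b^2 - 4ac = (-6)^2 - 4(3)(-5) = 36 + 60 = 96
Since discriminant = 96 > 0, there are two real roots.
x = (6 ± 4*sqrt(6)) / 6
Simplifying: x = (3 ± 2*sqrt(6)) / 3
Numerically: x ≈ 2.6330 or x ≈ -0.6330

x = (3 + 2*sqrt(6)) / 3 or x = (3 - 2*sqrt(6)) / 3


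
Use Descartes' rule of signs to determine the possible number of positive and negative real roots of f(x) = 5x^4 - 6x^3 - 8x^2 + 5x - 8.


Descartes' rule of signs:

For positive roots, count sign changes in f(x) = 5x^4 - 6x^3 - 8x^2 + 5x - 8:
Signs of coefficients: +, -, -, +, -
Number of sign changes: 3
Possible positive real roots: 3, 1

For negative roots, examine f(-x) = 5x^4 + 6x^3 - 8x^2 - 5x - 8:
Signs of coefficients: +, +, -, -, -
Number of sign changes: 1
Possible negative real roots: 1

Positive roots: 3 or 1; Negative roots: 1


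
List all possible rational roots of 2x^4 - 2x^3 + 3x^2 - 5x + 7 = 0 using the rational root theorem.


Rational root theorem: possible roots are ±p/q where:
  p divides the constant term (7): p ∈ {1, 7}
  q divides the leading coefficient (2): q ∈ {1, 2}

All possible rational roots: -7, -7/2, -1, -1/2, 1/2, 1, 7/2, 7

-7, -7/2, -1, -1/2, 1/2, 1, 7/2, 7


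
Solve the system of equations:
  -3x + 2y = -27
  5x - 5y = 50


Using Cramer's rule:
Determinant D = (-3)(-5) - (5)(2) = 15 - 10 = 5
Dx = (-27)(-5) - (50)(2) = 135 - 100 = 35
Dy = (-3)(50) - (5)(-27) = -150 + 135 = -15
x = Dx/D = 35/5 = 7
y = Dy/D = -15/5 = -3

x = 7, y = -3


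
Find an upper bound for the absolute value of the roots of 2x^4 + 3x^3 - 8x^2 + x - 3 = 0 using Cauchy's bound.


Cauchy's bound: all roots r satisfy |r| <= 1 + max(|a_i/a_n|) for i = 0,...,n-1
where a_n is the leading coefficient.

Coefficients: [2, 3, -8, 1, -3]
Leading coefficient a_n = 2
Ratios |a_i/a_n|: 3/2, 4, 1/2, 3/2
Maximum ratio: 4
Cauchy's bound: |r| <= 1 + 4 = 5

Upper bound = 5


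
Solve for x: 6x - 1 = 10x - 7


Starting with: 6x - 1 = 10x - 7
Move all x terms to left: (6 - 10)x = -7 + 1
Simplify: -4x = -6
Divide both sides by -4: x = 3/2

x = 3/2


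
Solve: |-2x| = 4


An absolute value equation |expr| = 4 gives two cases:
Case 1: -2x = 4
  -2x = 4, so x = -2
Case 2: -2x = -4
  -2x = -4, so x = 2

x = -2, x = 2


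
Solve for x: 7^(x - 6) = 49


Express both sides with the same base.
49 = 7^2
Since the bases match, equate exponents: x - 6 = 2
So x = 2 - (-6) = 8

x = 8


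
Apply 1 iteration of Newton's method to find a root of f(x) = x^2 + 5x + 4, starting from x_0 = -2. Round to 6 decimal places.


Newton's method: x_(n+1) = x_n - f(x_n)/f'(x_n)
f(x) = x^2 + 5x + 4
f'(x) = 2x + 5

Iteration 1:
  f(-2.000000) = -2.000000
  f'(-2.000000) = 1.000000
  x_1 = -2.000000 - (-2.000000)/(1.000000) = 0.000000

x_1 = 0.000000


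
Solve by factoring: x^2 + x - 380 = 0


We need two numbers that multiply to -380 and add to 1.
Those numbers are 20 and -19 (since 20 * (-19) = -380 and 20 + (-19) = 1).
So x^2 + x - 380 = (x + 20)(x - 19) = 0
Setting each factor to zero: x = -20 or x = 19

x = -20, x = 19


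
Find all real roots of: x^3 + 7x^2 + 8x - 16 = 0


Let p(x) = x^3 + 7x^2 + 8x - 16. By the rational root theorem (leading coefficient 1), any rational root is an integer divisor of 16: try ±1, ±2, ... in turn.
Test x = 1: value = 0 ✓, so (x - 1) is a factor.
Synthetic division by (x - 1): bring down 1; 1(1) + 7 = 8; 8(1) + 8 = 16; 16(1) - 16 = 0 → quotient x^2 + 8x + 16, remainder 0.
Solve the quadratic x^2 + 8x + 16 = 0: discriminant = 8^2 - 4(1)(16) = 64 - 64 = 0.
Discriminant = 0, so a double root: x = -8/2 = -4.

x = -4 (multiplicity 2), x = 1


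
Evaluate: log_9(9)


We need the exponent such that 9^? = 9
9^1 = 9
Therefore log_9(9) = 1

1


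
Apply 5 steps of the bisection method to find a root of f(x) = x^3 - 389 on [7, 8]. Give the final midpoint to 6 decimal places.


f(x) = x^3 - 389
f(7) = -46 < 0
f(8) = 123 > 0

Step 1: midpoint = (7.000000 + 8.000000)/2 = 7.500000
  f(7.500000) = 32.875000
  f(mid) > 0, so root is in [7.000000, 7.500000]

Step 2: midpoint = (7.000000 + 7.500000)/2 = 7.250000
  f(7.250000) = -7.921875
  f(mid) < 0, so root is in [7.250000, 7.500000]

Step 3: midpoint = (7.250000 + 7.500000)/2 = 7.375000
  f(7.375000) = 12.130859
  f(mid) > 0, so root is in [7.250000, 7.375000]

Step 4: midpoint = (7.250000 + 7.375000)/2 = 7.312500
  f(7.312500) = 2.018799
  f(mid) > 0, so root is in [7.250000, 7.312500]

Step 5: midpoint = (7.250000 + 7.312500)/2 = 7.281250
  f(7.281250) = -2.972870
  f(mid) < 0, so root is in [7.281250, 7.312500]

midpoint = 7.281250


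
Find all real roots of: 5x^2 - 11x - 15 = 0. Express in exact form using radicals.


Using the quadratic formula: x = (-b ± sqrt(b^2 - 4ac)) / (2a)
Here a = 5, b = -11, c = -15
Discriminant = b^2 - 4ac = (-11)^2 - 4(5)(-15) = 121 + 300 = 421
Since discriminant = 421 > 0, there are two real roots.
x = (11 ± sqrt(421)) / 10
Numerically: x ≈ 3.1518 or x ≈ -0.9518

x = (11 + sqrt(421)) / 10 or x = (11 - sqrt(421)) / 10


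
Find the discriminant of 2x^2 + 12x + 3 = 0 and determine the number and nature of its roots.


For ax^2 + bx + c = 0, discriminant D = b^2 - 4ac
Here a = 2, b = 12, c = 3
D = (12)^2 - 4(2)(3) = 144 - 24 = 120

D = 120 > 0 but not a perfect square
The equation has 2 distinct real irrational roots.

Discriminant = 120, 2 distinct real irrational roots


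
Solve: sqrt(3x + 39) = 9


Square both sides: 3x + 39 = 9^2 = 81
3x = 81 - 39 = 42
x = 14
Check: sqrt(3*14 + 39) = sqrt(81) = 9 ✓

x = 14


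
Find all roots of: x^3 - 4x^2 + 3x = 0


The constant term is 0, so x = 0 is a root. Factor out x:
  x^2 - 4x + 3 = 0
Solve the quadratic x^2 - 4x + 3 = 0: discriminant = (-4)^2 - 4(1)(3) = 16 - 12 = 4.
sqrt(4) = 2, so x = (4 ± 2)/2: x = 3 or x = 1.
Collecting all roots found:

x = 0, x = 1, x = 3


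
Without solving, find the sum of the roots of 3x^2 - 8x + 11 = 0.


By Vieta's formulas for ax^2 + bx + c = 0:
  Sum of roots = -b/a
  Product of roots = c/a

Here a = 3, b = -8, c = 11
Sum = -(-8)/3 = 8/3
Product = 11/3 = 11/3

Sum = 8/3


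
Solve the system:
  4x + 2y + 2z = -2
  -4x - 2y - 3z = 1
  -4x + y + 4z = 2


Using Cramer's rule. Expand each determinant along the first row.
D  = 4*[(-2)*4 - (-3)*1] - 2*[(-4)*4 - (-3)*(-4)] + 2*[(-4)*1 - (-2)*(-4)]
  = 4*(-5) - 2*(-28) + 2*(-12) = 12
Dx = (-2)*[(-2)*4 - (-3)*1] - 2*[1*4 - (-3)*2] + 2*[1*1 - (-2)*2]
  = (-2)*(-5) - 2*(10) + 2*(5) = 0
Dy = 4*[1*4 - (-3)*2] - (-2)*[(-4)*4 - (-3)*(-4)] + 2*[(-4)*2 - 1*(-4)]
  = 4*(10) - (-2)*(-28) + 2*(-4) = -24
Dz = 4*[(-2)*2 - 1*1] - 2*[(-4)*2 - 1*(-4)] + (-2)*[(-4)*1 - (-2)*(-4)]
  = 4*(-5) - 2*(-4) + (-2)*(-12) = 12
x = Dx/D = 0/12 = 0, y = Dy/D = -24/12 = -2, z = Dz/D = 12/12 = 1
Check eq1: (4)(0) + (2)(-2) + (2)(1) = -2 = -2 ✓
Check eq2: (-4)(0) + (-2)(-2) + (-3)(1) = 1 = 1 ✓
Check eq3: (-4)(0) + (1)(-2) + (4)(1) = 2 = 2 ✓

x = 0, y = -2, z = 1


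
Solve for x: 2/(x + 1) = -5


Multiply both sides by (x + 1): 2 = -5(x + 1)
Distribute: 2 = -5x - 5
-5x = 2 + 5 = 7
x = -7/5

x = -7/5


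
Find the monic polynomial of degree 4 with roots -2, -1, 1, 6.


A monic polynomial with roots -2, -1, 1, 6 is:
p(x) = (x + 2)(x + 1)(x - 1)(x - 6)
After multiplying by (x + 2): x + 2
After multiplying by (x + 1): x^2 + 3x + 2
After multiplying by (x - 1): x^3 + 2x^2 - x - 2
After multiplying by (x - 6): x^4 - 4x^3 - 13x^2 + 4x + 12

x^4 - 4x^3 - 13x^2 + 4x + 12


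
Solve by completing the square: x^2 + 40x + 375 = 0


Start: x^2 + 40x + 375 = 0
Move constant: x^2 + 40x = -375
Half of 40 is 20, squared is 400
Add 400 to both sides: x^2 + 40x + 400 = 25
(x + 20)^2 = 25
x + 20 = ±5
x = -20 + 5 = -15 or x = -20 - 5 = -25

x = -25, x = -15


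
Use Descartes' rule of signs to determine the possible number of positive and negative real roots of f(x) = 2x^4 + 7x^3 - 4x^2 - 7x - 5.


Descartes' rule of signs:

For positive roots, count sign changes in f(x) = 2x^4 + 7x^3 - 4x^2 - 7x - 5:
Signs of coefficients: +, +, -, -, -
Number of sign changes: 1
Possible positive real roots: 1

For negative roots, examine f(-x) = 2x^4 - 7x^3 - 4x^2 + 7x - 5:
Signs of coefficients: +, -, -, +, -
Number of sign changes: 3
Possible negative real roots: 3, 1

Positive roots: 1; Negative roots: 3 or 1


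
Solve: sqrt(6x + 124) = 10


Square both sides: 6x + 124 = 10^2 = 100
6x = 100 - 124 = -24
x = -4
Check: sqrt(6*(-4) + 124) = sqrt(100) = 10 ✓

x = -4


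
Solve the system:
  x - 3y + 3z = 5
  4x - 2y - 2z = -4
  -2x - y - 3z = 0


Using Cramer's rule. Expand each determinant along the first row.
D  = 1*[(-2)*(-3) - (-2)*(-1)] - (-3)*[4*(-3) - (-2)*(-2)] + 3*[4*(-1) - (-2)*(-2)]
  = 1*(4) - (-3)*(-16) + 3*(-8) = -68
Dx = 5*[(-2)*(-3) - (-2)*(-1)] - (-3)*[(-4)*(-3) - (-2)*0] + 3*[(-4)*(-1) - (-2)*0]
  = 5*(4) - (-3)*(12) + 3*(4) = 68
Dy = 1*[(-4)*(-3) - (-2)*0] - 5*[4*(-3) - (-2)*(-2)] + 3*[4*0 - (-4)*(-2)]
  = 1*(12) - 5*(-16) + 3*(-8) = 68
Dz = 1*[(-2)*0 - (-4)*(-1)] - (-3)*[4*0 - (-4)*(-2)] + 5*[4*(-1) - (-2)*(-2)]
  = 1*(-4) - (-3)*(-8) + 5*(-8) = -68
x = Dx/D = 68/-68 = -1, y = Dy/D = 68/-68 = -1, z = Dz/D = -68/-68 = 1
Check eq1: (1)(-1) + (-3)(-1) + (3)(1) = 5 = 5 ✓
Check eq2: (4)(-1) + (-2)(-1) + (-2)(1) = -4 = -4 ✓
Check eq3: (-2)(-1) + (-1)(-1) + (-3)(1) = 0 = 0 ✓

x = -1, y = -1, z = 1


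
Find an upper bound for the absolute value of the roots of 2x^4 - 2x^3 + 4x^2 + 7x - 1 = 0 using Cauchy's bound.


Cauchy's bound: all roots r satisfy |r| <= 1 + max(|a_i/a_n|) for i = 0,...,n-1
where a_n is the leading coefficient.

Coefficients: [2, -2, 4, 7, -1]
Leading coefficient a_n = 2
Ratios |a_i/a_n|: 1, 2, 7/2, 1/2
Maximum ratio: 7/2
Cauchy's bound: |r| <= 1 + 7/2 = 9/2

Upper bound = 9/2


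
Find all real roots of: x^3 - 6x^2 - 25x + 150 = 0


Let p(x) = x^3 - 6x^2 - 25x + 150. By the rational root theorem (leading coefficient 1), any rational root is an integer divisor of 150: try ±1, ±2, ... in turn.
Test x = 1: value = 120 ≠ 0.
Test x = -1: value = 168 ≠ 0.
Test x = 2: value = 84 ≠ 0.
Test x = -2: value = 168 ≠ 0.
Test x = 3: value = 48 ≠ 0.
Test x = -3: value = 144 ≠ 0.
Test x = 5: value = 0 ✓, so (x - 5) is a factor.
Synthetic division by (x - 5): bring down 1; 1(5) - 6 = -1; (-1)(5) - 25 = -30; (-30)(5) + 150 = 0 → quotient x^2 - x - 30, remainder 0.
Solve the quadratic x^2 - x - 30 = 0: discriminant = (-1)^2 - 4(1)(-30) = 1 + 120 = 121.
sqrt(121) = 11, so x = (1 ± 11)/2: x = 6 or x = -5.

x = -5, x = 5, x = 6


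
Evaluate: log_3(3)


We need the exponent such that 3^? = 3
3^1 = 3
Therefore log_3(3) = 1

1


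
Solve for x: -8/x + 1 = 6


Subtract 1 from both sides: -8/x = 5
Multiply both sides by x: -8 = 5 * x
Divide by 5: x = -8/5

x = -8/5


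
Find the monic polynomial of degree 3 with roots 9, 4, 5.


A monic polynomial with roots 9, 4, 5 is:
p(x) = (x - 9)(x - 4)(x - 5)
After multiplying by (x - 9): x - 9
After multiplying by (x - 4): x^2 - 13x + 36
After multiplying by (x - 5): x^3 - 18x^2 + 101x - 180

x^3 - 18x^2 + 101x - 180


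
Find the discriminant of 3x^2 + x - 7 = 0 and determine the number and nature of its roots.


For ax^2 + bx + c = 0, discriminant D = b^2 - 4ac
Here a = 3, b = 1, c = -7
D = (1)^2 - 4(3)(-7) = 1 + 84 = 85

D = 85 > 0 but not a perfect square
The equation has 2 distinct real irrational roots.

Discriminant = 85, 2 distinct real irrational roots


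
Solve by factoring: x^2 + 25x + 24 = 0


We need two numbers that multiply to 24 and add to 25.
Those numbers are 1 and 24 (since 1 * 24 = 24 and 1 + 24 = 25).
So x^2 + 25x + 24 = (x + 1)(x + 24) = 0
Setting each factor to zero: x = -1 or x = -24

x = -24, x = -1


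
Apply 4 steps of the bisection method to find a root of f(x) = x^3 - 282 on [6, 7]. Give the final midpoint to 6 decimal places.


f(x) = x^3 - 282
f(6) = -66 < 0
f(7) = 61 > 0

Step 1: midpoint = (6.000000 + 7.000000)/2 = 6.500000
  f(6.500000) = -7.375000
  f(mid) < 0, so root is in [6.500000, 7.000000]

Step 2: midpoint = (6.500000 + 7.000000)/2 = 6.750000
  f(6.750000) = 25.546875
  f(mid) > 0, so root is in [6.500000, 6.750000]

Step 3: midpoint = (6.500000 + 6.750000)/2 = 6.625000
  f(6.625000) = 8.775391
  f(mid) > 0, so root is in [6.500000, 6.625000]

Step 4: midpoint = (6.500000 + 6.625000)/2 = 6.562500
  f(6.562500) = 0.623291
  f(mid) > 0, so root is in [6.500000, 6.562500]

midpoint = 6.562500


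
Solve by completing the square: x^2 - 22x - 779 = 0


Start: x^2 - 22x - 779 = 0
Move constant: x^2 - 22x = 779
Half of -22 is -11, squared is 121
Add 121 to both sides: x^2 - 22x + 121 = 900
(x - 11)^2 = 900
x - 11 = ±30
x = 11 + 30 = 41 or x = 11 - 30 = -19

x = -19, x = 41


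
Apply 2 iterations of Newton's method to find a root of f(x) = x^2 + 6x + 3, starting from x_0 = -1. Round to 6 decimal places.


Newton's method: x_(n+1) = x_n - f(x_n)/f'(x_n)
f(x) = x^2 + 6x + 3
f'(x) = 2x + 6

Iteration 1:
  f(-1.000000) = -2.000000
  f'(-1.000000) = 4.000000
  x_1 = -1.000000 - (-2.000000)/(4.000000) = -0.500000

Iteration 2:
  f(-0.500000) = 0.250000
  f'(-0.500000) = 5.000000
  x_2 = -0.500000 - (0.250000)/(5.000000) = -0.550000

x_2 = -0.550000


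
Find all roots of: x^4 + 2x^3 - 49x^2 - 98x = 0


The constant term is 0, so x = 0 is a root. Factor out x:
  x^3 + 2x^2 - 49x - 98 = 0
Let p(x) = x^3 + 2x^2 - 49x - 98. By the rational root theorem (leading coefficient 1), any rational root is an integer divisor of 98: try ±1, ±2, ... in turn.
Test x = 1: value = -144 ≠ 0.
Test x = -1: value = -48 ≠ 0.
Test x = 2: value = -180 ≠ 0.
Test x = -2: value = 0 ✓, so (x + 2) is a factor.
Synthetic division by (x + 2): bring down 1; 1(-2) + 2 = 0; 0(-2) - 49 = -49; (-49)(-2) - 98 = 0 → quotient x^2 - 49, remainder 0.
Solve the quadratic x^2 - 49 = 0: discriminant = 0^2 - 4(1)(-49) = 0 + 196 = 196.
sqrt(196) = 14, so x = (0 ± 14)/2: x = 7 or x = -7.
Collecting all roots found:

x = -7, x = -2, x = 0, x = 7


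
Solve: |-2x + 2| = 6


An absolute value equation |expr| = 6 gives two cases:
Case 1: -2x + 2 = 6
  -2x = 4, so x = -2
Case 2: -2x + 2 = -6
  -2x = -8, so x = 4

x = -2, x = 4


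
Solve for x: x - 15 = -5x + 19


Starting with: x - 15 = -5x + 19
Move all x terms to left: (1 + 5)x = 19 + 15
Simplify: 6x = 34
Divide both sides by 6: x = 17/3

x = 17/3


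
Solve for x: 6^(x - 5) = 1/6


Express both sides with the same base.
1/6 = 6^(-1)
Since the bases match, equate exponents: x - 5 = -1
So x = -1 - (-5) = 4

x = 4


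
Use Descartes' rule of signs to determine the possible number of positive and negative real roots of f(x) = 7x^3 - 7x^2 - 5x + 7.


Descartes' rule of signs:

For positive roots, count sign changes in f(x) = 7x^3 - 7x^2 - 5x + 7:
Signs of coefficients: +, -, -, +
Number of sign changes: 2
Possible positive real roots: 2, 0

For negative roots, examine f(-x) = -7x^3 - 7x^2 + 5x + 7:
Signs of coefficients: -, -, +, +
Number of sign changes: 1
Possible negative real roots: 1

Positive roots: 2 or 0; Negative roots: 1
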